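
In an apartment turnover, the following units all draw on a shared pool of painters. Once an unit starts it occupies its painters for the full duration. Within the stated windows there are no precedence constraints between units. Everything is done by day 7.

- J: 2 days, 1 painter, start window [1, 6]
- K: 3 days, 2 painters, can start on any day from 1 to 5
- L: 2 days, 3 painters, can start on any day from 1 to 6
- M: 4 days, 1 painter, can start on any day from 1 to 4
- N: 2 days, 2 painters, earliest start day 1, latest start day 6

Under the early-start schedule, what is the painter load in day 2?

9

At early start, day 2 has: J, K, L, M, N.
Demand: 1 + 2 + 3 + 1 + 2 = 9.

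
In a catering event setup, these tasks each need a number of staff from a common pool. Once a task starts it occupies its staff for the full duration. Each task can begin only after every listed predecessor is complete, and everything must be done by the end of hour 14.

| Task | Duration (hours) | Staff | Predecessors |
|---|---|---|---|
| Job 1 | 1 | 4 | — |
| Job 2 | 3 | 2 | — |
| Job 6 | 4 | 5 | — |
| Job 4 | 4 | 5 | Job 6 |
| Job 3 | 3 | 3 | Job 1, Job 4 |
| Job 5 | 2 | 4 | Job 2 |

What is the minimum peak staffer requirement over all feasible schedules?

5

Early-start (Job 1@1, Job 2@1, Job 6@1, Job 4@5, Job 3@9, Job 5@4) gives peak 11: h1:11  h2:7  h3:7  h4:9  h5:9  h6:5  h7:5  h8:5  h9:3  h10:3  h11:3  h12:0  h13:0  h14:0.
Shift Job 2→10, Job 6→2, Job 4→6, Job 3→10, Job 5→13.
Schedule Job 1@1, Job 2@10, Job 6@2, Job 4@6, Job 3@10, Job 5@13: h1:4  h2:5  h3:5  h4:5  h5:5  h6:5  h7:5  h8:5  h9:5  h10:5  h11:5  h12:5  h13:4  h14:4 — peak 5.
Total staffer-hours = 67 over 14 hours ⇒ peak ≥ ⌈67/14⌉ = 5, so 5 is optimal.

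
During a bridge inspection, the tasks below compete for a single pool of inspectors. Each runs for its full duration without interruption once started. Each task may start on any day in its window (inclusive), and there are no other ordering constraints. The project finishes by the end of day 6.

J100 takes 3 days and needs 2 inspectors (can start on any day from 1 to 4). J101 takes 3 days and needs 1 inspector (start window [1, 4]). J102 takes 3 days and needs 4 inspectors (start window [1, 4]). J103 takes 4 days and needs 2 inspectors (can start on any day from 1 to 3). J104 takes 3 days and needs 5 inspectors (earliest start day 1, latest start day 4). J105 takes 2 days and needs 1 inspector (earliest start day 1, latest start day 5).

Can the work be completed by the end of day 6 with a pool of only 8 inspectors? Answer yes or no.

yes

Schedule J100@1, J101@4, J102@1, J103@1, J104@4, J105@5: d1:8  d2:8  d3:8  d4:8  d5:7  d6:7 — peak 8 ≤ 8.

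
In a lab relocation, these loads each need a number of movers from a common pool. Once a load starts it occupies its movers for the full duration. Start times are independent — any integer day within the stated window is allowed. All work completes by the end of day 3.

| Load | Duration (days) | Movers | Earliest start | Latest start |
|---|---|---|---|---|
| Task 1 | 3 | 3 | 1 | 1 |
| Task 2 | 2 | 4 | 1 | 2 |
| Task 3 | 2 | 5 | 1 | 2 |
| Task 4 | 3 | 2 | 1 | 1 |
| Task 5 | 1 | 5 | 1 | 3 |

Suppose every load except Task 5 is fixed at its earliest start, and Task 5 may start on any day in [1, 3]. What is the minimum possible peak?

14

Task 5@1: d1:19  d2:14  d3:5 → peak 19
Task 5@2: d1:14  d2:19  d3:5 → peak 19
Task 5@3: d1:14  d2:14  d3:10 → peak 14
Best is Task 5@3, peak 14.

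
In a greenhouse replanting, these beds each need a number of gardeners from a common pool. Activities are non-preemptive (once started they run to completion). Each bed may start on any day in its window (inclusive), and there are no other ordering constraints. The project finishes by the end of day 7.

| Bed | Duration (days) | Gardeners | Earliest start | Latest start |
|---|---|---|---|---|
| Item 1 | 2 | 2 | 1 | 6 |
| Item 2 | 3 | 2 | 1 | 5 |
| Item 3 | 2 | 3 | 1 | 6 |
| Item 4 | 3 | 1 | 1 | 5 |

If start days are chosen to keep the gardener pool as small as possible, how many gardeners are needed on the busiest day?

3

Early-start (Item 1@1, Item 2@1, Item 3@1, Item 4@1) gives peak 8: d1:8  d2:8  d3:3  d4:0  d5:0  d6:0  d7:0.
Shift Item 2→3, Item 3→6.
Schedule Item 1@1, Item 2@3, Item 3@6, Item 4@1: d1:3  d2:3  d3:3  d4:2  d5:2  d6:3  d7:3 — peak 3.
Total gardener-days = 19 over 7 days ⇒ peak ≥ ⌈19/7⌉ = 3, so 3 is optimal.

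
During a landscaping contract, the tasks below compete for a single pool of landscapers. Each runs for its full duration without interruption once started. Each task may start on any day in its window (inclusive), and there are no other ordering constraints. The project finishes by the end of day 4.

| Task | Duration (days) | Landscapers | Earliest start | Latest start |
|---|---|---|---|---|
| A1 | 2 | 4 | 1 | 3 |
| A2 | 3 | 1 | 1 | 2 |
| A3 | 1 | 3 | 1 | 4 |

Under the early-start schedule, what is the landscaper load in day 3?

1

At early start, day 3 has: A2.
Demand: 1 = 1.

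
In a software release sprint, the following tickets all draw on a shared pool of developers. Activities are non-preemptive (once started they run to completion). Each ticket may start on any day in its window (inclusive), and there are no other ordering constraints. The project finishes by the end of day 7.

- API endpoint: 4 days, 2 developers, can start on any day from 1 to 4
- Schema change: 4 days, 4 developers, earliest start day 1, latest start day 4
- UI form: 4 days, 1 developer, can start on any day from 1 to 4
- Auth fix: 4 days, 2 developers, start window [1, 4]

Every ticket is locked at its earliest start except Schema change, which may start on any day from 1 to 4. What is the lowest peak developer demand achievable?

9

Schema change@1: d1:9  d2:9  d3:9  d4:9  d5:0  d6:0  d7:0 → peak 9
Schema change@2: d1:5  d2:9  d3:9  d4:9  d5:4  d6:0  d7:0 → peak 9
Schema change@3: d1:5  d2:5  d3:9  d4:9  d5:4  d6:4  d7:0 → peak 9
Schema change@4: d1:5  d2:5  d3:5  d4:9  d5:4  d6:4  d7:4 → peak 9
Best is Schema change@1, peak 9.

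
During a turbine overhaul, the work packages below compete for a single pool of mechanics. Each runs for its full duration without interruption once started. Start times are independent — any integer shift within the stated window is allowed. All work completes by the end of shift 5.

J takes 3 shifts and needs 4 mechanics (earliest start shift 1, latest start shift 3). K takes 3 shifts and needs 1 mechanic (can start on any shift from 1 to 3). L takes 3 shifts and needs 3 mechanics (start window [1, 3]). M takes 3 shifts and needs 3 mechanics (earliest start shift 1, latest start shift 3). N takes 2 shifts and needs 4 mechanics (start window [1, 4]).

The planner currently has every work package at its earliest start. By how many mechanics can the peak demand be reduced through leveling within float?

4

Early-start peak: s1:15  s2:15  s3:11  s4:0  s5:0 ⇒ 15.
Leveled (J@1, K@1, L@1, M@1, N@4): s1:11  s2:11  s3:11  s4:4  s5:4 ⇒ 11.
Reduction 15 − 11 = 4.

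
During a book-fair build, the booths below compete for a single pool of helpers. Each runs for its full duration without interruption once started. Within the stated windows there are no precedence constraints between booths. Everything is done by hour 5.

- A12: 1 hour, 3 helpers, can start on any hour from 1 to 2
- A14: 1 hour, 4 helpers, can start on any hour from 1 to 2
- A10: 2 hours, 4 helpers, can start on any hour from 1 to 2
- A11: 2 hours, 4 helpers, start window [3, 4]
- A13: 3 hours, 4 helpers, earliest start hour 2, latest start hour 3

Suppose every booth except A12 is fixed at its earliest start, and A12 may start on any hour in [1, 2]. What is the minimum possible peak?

11

A12@1: h1:11  h2:8  h3:8  h4:8  h5:0 → peak 11
A12@2: h1:8  h2:11  h3:8  h4:8  h5:0 → peak 11
Best is A12@1, peak 11.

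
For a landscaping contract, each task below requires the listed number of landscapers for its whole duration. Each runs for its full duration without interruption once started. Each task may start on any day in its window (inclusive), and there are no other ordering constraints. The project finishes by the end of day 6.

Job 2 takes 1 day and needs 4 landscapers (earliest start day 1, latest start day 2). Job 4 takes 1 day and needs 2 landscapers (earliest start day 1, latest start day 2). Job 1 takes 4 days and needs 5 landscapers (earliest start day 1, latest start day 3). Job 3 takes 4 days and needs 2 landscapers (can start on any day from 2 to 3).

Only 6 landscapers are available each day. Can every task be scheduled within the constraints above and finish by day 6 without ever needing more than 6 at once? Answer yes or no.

no

The minimum achievable peak is 7; 6 < 7, so no feasible schedule stays within the cap.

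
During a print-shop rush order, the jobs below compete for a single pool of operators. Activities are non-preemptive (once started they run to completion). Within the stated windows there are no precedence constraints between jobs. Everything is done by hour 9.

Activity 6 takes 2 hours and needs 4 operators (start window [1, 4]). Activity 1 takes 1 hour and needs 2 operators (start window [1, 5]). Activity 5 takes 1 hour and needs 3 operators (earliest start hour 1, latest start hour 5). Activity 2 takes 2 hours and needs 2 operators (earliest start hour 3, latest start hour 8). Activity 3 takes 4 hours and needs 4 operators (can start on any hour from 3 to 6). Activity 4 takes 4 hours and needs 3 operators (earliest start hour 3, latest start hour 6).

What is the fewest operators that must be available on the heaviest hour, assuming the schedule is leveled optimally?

Early-start (Activity 6@1, Activity 1@1, Activity 5@1, Activity 2@3, Activity 3@3, Activity 4@3) gives peak 9: h1:9  h2:4  h3:9  h4:9  h5:7  h6:7  h7:0  h8:0  h9:0.
Shift Activity 5→2, Activity 4→5.
Schedule Activity 6@1, Activity 1@1, Activity 5@2, Activity 2@3, Activity 3@3, Activity 4@5: h1:6  h2:7  h3:6  h4:6  h5:7  h6:7  h7:3  h8:3  h9:0 — peak 7.

7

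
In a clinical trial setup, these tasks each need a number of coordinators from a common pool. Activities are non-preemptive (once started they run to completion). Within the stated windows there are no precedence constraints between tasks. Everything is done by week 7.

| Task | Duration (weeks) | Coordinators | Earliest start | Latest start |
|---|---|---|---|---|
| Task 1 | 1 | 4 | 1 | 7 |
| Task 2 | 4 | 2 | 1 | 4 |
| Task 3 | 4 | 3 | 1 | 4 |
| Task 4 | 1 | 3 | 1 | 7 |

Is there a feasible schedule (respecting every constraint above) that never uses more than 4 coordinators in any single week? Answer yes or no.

The minimum achievable peak is 5; 4 < 5, so no feasible schedule stays within the cap.

no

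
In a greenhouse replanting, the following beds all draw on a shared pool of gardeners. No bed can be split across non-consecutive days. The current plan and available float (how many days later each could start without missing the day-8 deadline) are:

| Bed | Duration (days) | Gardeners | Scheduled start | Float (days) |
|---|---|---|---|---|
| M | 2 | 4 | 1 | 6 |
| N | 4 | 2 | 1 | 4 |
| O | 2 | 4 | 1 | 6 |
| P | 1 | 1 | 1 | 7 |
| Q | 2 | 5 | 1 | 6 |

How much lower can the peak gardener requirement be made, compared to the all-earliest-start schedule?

Early-start peak: d1:16  d2:15  d3:2  d4:2  d5:0  d6:0  d7:0  d8:0 ⇒ 16.
Leveled (M@1, N@1, O@3, P@5, Q@5): d1:6  d2:6  d3:6  d4:6  d5:6  d6:5  d7:0  d8:0 ⇒ 6.
Reduction 16 − 6 = 10.

10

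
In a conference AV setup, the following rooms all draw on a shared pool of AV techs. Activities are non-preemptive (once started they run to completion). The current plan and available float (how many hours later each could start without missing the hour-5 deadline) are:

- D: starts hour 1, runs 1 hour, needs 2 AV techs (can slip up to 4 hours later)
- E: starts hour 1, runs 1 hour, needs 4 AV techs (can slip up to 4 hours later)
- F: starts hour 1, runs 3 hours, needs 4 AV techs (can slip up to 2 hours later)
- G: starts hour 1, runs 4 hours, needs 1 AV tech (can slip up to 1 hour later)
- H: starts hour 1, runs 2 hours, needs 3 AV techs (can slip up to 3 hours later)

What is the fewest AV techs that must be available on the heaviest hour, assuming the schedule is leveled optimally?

Early-start (D@1, E@1, F@1, G@1, H@1) gives peak 14: h1:14  h2:8  h3:5  h4:1  h5:0.
Shift E→5, H→4.
Schedule D@1, E@5, F@1, G@1, H@4: h1:7  h2:5  h3:5  h4:4  h5:7 — peak 7.

7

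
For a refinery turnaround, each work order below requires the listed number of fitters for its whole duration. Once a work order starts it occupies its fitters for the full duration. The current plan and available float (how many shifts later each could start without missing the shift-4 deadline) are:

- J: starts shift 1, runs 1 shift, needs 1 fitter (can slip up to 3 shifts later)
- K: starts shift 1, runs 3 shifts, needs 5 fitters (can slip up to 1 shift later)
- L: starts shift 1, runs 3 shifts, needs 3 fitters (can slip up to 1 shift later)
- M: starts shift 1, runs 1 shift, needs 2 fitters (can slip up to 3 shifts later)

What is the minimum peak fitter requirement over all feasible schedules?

8

Early-start (J@1, K@1, L@1, M@1) gives peak 11: s1:11  s2:8  s3:8  s4:0.
Shift L→2.
Schedule J@1, K@1, L@2, M@1: s1:8  s2:8  s3:8  s4:3 — peak 8.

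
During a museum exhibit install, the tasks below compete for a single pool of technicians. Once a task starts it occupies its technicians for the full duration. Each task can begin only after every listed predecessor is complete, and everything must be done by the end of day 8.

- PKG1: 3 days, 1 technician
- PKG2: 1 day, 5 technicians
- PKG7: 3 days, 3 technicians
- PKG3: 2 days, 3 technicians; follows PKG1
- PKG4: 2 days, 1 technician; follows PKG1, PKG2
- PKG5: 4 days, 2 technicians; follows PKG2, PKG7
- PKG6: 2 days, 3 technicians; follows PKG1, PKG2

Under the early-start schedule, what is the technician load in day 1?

9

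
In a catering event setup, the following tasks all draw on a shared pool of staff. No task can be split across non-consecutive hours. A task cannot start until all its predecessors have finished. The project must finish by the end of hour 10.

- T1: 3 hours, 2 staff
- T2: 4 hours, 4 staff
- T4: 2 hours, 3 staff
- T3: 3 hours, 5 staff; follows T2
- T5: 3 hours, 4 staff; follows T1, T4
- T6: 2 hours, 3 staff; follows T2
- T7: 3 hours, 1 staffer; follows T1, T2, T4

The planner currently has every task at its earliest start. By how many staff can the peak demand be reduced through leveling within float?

Early-start peak: h1:9  h2:9  h3:6  h4:8  h5:13  h6:13  h7:6  h8:0  h9:0  h10:0 ⇒ 13.
Leveled (T1@3, T2@1, T4@1, T3@5, T5@8, T6@9, T7@6): h1:7  h2:7  h3:6  h4:6  h5:7  h6:6  h7:6  h8:5  h9:7  h10:7 ⇒ 7.
Reduction 13 − 7 = 6.

6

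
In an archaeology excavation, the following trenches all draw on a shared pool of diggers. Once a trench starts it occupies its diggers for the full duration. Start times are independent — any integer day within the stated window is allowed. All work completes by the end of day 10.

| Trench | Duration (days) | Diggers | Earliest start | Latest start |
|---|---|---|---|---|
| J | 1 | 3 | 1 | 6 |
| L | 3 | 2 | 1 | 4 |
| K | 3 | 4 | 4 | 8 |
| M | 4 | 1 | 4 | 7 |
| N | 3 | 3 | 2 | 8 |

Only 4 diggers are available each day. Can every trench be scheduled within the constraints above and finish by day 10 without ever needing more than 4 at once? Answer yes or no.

yes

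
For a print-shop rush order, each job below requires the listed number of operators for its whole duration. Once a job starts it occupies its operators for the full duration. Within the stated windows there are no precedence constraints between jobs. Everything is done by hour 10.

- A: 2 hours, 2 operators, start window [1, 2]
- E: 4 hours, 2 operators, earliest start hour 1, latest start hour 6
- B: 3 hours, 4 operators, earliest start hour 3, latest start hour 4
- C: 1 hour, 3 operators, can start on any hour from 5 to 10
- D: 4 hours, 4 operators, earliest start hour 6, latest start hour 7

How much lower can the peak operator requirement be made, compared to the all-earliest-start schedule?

1

Early-start peak: h1:4  h2:4  h3:6  h4:6  h5:7  h6:4  h7:4  h8:4  h9:4  h10:0 ⇒ 7.
Leveled (A@1, E@1, B@3, C@6, D@7): h1:4  h2:4  h3:6  h4:6  h5:4  h6:3  h7:4  h8:4  h9:4  h10:4 ⇒ 6.
Reduction 7 − 6 = 1.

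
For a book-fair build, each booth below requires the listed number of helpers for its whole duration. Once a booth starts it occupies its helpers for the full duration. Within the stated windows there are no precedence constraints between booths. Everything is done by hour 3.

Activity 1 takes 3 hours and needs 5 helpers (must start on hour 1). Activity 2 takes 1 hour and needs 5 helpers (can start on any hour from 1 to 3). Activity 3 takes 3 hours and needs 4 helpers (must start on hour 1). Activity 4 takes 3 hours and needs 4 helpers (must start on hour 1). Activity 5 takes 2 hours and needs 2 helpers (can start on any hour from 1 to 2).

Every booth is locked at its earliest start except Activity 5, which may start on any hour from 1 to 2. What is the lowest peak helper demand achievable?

Activity 5@1: h1:20  h2:15  h3:13 → peak 20
Activity 5@2: h1:18  h2:15  h3:15 → peak 18
Best is Activity 5@2, peak 18.

18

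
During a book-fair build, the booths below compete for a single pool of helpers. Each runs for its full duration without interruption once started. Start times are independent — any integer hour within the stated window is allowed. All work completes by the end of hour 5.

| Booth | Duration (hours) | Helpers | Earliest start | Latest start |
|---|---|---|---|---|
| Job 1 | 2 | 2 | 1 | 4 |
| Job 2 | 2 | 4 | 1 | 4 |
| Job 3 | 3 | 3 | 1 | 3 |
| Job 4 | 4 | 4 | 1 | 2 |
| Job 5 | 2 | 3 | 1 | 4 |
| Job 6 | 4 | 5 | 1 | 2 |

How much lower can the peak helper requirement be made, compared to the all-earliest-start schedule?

6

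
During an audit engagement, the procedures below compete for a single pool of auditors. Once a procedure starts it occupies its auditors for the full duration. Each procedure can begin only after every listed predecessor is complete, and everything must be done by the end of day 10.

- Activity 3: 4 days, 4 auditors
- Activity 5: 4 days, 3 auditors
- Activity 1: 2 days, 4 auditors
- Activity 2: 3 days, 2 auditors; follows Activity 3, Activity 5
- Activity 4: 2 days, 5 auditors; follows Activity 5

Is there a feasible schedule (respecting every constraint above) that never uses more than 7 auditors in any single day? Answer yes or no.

Schedule Activity 3@1, Activity 5@1, Activity 1@5, Activity 2@5, Activity 4@7: d1:7  d2:7  d3:7  d4:7  d5:6  d6:6  d7:7  d8:5  d9:0  d10:0 — peak 7 ≤ 7.

yes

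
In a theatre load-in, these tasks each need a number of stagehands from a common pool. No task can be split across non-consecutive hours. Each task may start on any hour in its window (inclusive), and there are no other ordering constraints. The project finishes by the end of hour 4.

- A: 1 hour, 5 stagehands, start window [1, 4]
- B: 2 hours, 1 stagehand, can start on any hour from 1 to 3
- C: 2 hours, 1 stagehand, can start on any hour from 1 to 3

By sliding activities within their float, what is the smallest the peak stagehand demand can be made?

5

Early-start (A@1, B@1, C@1) gives peak 7: h1:7  h2:2  h3:0  h4:0.
Shift B→2, C→2.
Schedule A@1, B@2, C@2: h1:5  h2:2  h3:2  h4:0 — peak 5.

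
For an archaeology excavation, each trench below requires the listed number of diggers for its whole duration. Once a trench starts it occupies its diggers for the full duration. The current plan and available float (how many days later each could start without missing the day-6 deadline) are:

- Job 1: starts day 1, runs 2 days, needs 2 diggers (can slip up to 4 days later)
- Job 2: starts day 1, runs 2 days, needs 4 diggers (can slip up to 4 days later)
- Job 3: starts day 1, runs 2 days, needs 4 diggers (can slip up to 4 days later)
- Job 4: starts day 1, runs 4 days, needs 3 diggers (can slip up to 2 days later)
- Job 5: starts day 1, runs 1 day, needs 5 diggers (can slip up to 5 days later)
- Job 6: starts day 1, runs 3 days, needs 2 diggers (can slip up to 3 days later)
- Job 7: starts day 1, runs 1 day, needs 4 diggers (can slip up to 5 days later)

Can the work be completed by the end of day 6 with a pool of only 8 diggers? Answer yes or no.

no

The minimum achievable peak is 9; 8 < 9, so no feasible schedule stays within the cap.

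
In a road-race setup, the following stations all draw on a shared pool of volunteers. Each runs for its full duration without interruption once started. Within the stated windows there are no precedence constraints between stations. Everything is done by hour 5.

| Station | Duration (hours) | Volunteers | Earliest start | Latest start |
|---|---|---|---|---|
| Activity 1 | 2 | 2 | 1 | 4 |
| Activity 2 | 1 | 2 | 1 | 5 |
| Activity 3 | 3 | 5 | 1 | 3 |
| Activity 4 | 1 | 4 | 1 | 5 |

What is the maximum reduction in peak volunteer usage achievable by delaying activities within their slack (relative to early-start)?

7

Early-start peak: h1:13  h2:7  h3:5  h4:0  h5:0 ⇒ 13.
Leveled (Activity 1@1, Activity 2@1, Activity 3@3, Activity 4@2): h1:4  h2:6  h3:5  h4:5  h5:5 ⇒ 6.
Reduction 13 − 6 = 7.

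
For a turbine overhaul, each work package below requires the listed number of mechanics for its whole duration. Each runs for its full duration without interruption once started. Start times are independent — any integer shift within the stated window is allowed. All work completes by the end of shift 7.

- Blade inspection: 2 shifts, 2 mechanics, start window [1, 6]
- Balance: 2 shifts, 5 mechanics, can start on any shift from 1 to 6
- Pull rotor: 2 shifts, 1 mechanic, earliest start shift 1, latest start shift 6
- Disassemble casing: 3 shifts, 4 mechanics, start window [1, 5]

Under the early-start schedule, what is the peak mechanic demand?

12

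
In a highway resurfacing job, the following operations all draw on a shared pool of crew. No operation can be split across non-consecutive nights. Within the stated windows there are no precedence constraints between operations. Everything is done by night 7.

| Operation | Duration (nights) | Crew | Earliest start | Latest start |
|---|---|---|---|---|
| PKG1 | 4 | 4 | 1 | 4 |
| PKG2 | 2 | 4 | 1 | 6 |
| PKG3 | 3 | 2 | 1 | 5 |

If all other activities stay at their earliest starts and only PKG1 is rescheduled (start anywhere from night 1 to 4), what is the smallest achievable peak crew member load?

6

PKG1@1: n1:10  n2:10  n3:6  n4:4  n5:0  n6:0  n7:0 → peak 10
PKG1@2: n1:6  n2:10  n3:6  n4:4  n5:4  n6:0  n7:0 → peak 10
PKG1@3: n1:6  n2:6  n3:6  n4:4  n5:4  n6:4  n7:0 → peak 6
PKG1@4: n1:6  n2:6  n3:2  n4:4  n5:4  n6:4  n7:4 → peak 6
Best is PKG1@3, peak 6.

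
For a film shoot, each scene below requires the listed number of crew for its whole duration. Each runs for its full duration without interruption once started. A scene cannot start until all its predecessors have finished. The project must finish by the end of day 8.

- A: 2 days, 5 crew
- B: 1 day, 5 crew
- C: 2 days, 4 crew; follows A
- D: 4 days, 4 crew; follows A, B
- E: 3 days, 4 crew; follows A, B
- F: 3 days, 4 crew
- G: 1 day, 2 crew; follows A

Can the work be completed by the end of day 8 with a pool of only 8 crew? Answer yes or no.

Total crew member-days = 65; over 8 days the average is 65/8 > 8, so some day must exceed 8.

no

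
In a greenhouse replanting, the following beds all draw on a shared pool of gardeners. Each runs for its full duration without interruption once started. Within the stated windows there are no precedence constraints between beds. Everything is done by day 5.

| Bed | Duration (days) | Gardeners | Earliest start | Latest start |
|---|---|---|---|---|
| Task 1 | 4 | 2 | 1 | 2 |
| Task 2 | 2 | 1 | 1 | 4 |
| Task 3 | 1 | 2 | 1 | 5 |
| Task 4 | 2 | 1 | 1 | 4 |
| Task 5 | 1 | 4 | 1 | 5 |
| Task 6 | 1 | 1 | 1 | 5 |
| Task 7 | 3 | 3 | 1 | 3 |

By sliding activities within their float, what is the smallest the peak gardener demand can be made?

Early-start (Task 1@1, Task 2@1, Task 3@1, Task 4@1, Task 5@1, Task 6@1, Task 7@1) gives peak 14: d1:14  d2:7  d3:5  d4:2  d5:0.
Shift Task 4→3, Task 5→5, Task 7→2.
Schedule Task 1@1, Task 2@1, Task 3@1, Task 4@3, Task 5@5, Task 6@1, Task 7@2: d1:6  d2:6  d3:6  d4:6  d5:4 — peak 6.
Total gardener-days = 28 over 5 days ⇒ peak ≥ ⌈28/5⌉ = 6, so 6 is optimal.

6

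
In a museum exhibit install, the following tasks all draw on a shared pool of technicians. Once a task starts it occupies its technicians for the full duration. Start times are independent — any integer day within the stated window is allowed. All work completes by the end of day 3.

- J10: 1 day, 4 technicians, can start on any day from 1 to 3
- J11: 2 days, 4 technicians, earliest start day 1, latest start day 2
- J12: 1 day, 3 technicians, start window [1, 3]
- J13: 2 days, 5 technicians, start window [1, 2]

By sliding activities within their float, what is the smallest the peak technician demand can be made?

Early-start (J10@1, J11@1, J12@1, J13@1) gives peak 16: d1:16  d2:9  d3:0.
Shift J12→3, J13→2.
Schedule J10@1, J11@1, J12@3, J13@2: d1:8  d2:9  d3:8 — peak 9.
Total technician-days = 25 over 3 days ⇒ peak ≥ ⌈25/3⌉ = 9, so 9 is optimal.

9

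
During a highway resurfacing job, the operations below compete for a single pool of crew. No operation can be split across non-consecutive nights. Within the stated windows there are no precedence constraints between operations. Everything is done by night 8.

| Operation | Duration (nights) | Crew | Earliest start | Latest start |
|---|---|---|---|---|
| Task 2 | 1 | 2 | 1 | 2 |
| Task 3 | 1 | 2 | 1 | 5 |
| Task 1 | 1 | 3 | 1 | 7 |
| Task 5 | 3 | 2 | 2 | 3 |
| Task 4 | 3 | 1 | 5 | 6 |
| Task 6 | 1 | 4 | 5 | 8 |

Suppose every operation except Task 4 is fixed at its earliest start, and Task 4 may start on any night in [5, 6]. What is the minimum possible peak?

7

Task 4@5: n1:7  n2:2  n3:2  n4:2  n5:5  n6:1  n7:1  n8:0 → peak 7
Task 4@6: n1:7  n2:2  n3:2  n4:2  n5:4  n6:1  n7:1  n8:1 → peak 7
Best is Task 4@5, peak 7.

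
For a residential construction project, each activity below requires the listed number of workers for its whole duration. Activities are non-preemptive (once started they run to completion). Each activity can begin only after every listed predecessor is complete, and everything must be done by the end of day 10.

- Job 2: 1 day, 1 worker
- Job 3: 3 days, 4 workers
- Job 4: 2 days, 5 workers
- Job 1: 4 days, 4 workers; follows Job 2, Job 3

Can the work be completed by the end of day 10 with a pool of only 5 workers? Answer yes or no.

yes

Schedule Job 2@1, Job 3@1, Job 4@4, Job 1@6: d1:5  d2:4  d3:4  d4:5  d5:5  d6:4  d7:4  d8:4  d9:4  d10:0 — peak 5 ≤ 5.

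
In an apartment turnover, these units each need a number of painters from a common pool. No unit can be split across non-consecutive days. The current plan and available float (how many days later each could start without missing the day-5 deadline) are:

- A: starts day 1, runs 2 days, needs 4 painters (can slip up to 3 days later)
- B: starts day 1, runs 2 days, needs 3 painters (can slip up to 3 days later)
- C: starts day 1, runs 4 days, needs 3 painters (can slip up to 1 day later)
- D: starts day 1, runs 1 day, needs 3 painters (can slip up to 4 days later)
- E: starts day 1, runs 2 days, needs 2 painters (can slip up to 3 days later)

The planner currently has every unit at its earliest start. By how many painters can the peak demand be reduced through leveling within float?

7

Early-start peak: d1:15  d2:12  d3:3  d4:3  d5:0 ⇒ 15.
Leveled (A@1, B@3, C@1, D@5, E@3): d1:7  d2:7  d3:8  d4:8  d5:3 ⇒ 8.
Reduction 15 − 8 = 7.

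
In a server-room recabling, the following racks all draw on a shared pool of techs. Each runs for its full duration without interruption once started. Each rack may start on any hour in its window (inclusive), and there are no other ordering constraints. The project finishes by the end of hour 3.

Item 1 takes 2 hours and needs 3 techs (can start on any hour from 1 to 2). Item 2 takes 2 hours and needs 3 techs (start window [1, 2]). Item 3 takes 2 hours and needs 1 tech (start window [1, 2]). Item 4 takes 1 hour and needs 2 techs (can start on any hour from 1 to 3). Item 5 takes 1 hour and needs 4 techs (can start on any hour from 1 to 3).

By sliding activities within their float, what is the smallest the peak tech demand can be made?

Early-start (Item 1@1, Item 2@1, Item 3@1, Item 4@1, Item 5@1) gives peak 13: h1:13  h2:7  h3:0.
Shift Item 4→3, Item 5→3.
Schedule Item 1@1, Item 2@1, Item 3@1, Item 4@3, Item 5@3: h1:7  h2:7  h3:6 — peak 7.
Total tech-hours = 20 over 3 hours ⇒ peak ≥ ⌈20/3⌉ = 7, so 7 is optimal.

7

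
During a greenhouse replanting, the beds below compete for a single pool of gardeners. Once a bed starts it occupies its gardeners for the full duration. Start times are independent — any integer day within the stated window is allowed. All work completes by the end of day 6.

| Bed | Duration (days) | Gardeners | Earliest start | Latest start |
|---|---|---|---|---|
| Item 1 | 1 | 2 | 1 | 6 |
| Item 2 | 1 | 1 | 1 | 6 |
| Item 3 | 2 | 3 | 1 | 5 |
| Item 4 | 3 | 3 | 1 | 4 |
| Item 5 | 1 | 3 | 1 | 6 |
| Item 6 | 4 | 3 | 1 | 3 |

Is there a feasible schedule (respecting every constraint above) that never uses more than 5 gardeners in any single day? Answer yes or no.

no

Total gardener-days = 33; over 6 days the average is 33/6 > 5, so some day must exceed 5.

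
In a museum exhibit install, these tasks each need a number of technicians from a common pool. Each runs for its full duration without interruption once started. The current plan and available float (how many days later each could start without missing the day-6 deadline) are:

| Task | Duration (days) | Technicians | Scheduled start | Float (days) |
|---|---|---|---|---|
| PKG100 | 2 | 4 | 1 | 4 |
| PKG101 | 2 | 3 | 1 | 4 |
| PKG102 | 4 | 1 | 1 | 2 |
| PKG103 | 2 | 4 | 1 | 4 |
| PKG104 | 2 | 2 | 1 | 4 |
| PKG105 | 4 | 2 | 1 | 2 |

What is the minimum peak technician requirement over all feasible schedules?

7

Early-start (PKG100@1, PKG101@1, PKG102@1, PKG103@1, PKG104@1, PKG105@1) gives peak 16: d1:16  d2:16  d3:3  d4:3  d5:0  d6:0.
Shift PKG102→3, PKG103→3, PKG104→5, PKG105→3.
Schedule PKG100@1, PKG101@1, PKG102@3, PKG103@3, PKG104@5, PKG105@3: d1:7  d2:7  d3:7  d4:7  d5:5  d6:5 — peak 7.
Total technician-days = 38 over 6 days ⇒ peak ≥ ⌈38/6⌉ = 7, so 7 is optimal.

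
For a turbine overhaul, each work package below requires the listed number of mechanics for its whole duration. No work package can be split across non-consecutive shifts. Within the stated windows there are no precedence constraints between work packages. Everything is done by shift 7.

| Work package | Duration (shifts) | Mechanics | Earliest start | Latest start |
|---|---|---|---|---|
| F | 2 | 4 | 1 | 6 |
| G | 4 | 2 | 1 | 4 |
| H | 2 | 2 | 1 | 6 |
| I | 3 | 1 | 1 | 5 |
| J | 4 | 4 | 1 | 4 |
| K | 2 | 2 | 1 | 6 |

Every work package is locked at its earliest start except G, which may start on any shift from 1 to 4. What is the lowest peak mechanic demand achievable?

13

G@1: s1:15  s2:15  s3:7  s4:6  s5:0  s6:0  s7:0 → peak 15
G@2: s1:13  s2:15  s3:7  s4:6  s5:2  s6:0  s7:0 → peak 15
G@3: s1:13  s2:13  s3:7  s4:6  s5:2  s6:2  s7:0 → peak 13
G@4: s1:13  s2:13  s3:5  s4:6  s5:2  s6:2  s7:2 → peak 13
Best is G@3, peak 13.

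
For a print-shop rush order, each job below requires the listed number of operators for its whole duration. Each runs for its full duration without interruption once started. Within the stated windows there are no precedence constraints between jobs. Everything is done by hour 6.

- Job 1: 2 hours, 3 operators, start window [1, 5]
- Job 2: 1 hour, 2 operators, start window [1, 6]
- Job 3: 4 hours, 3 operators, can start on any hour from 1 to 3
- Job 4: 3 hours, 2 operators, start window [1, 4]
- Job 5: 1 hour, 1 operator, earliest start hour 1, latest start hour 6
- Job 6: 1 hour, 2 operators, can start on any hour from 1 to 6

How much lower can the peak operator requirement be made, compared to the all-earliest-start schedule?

8

Early-start peak: h1:13  h2:8  h3:5  h4:3  h5:0  h6:0 ⇒ 13.
Leveled (Job 1@1, Job 2@1, Job 3@3, Job 4@2, Job 5@5, Job 6@6): h1:5  h2:5  h3:5  h4:5  h5:4  h6:5 ⇒ 5.
Reduction 13 − 5 = 8.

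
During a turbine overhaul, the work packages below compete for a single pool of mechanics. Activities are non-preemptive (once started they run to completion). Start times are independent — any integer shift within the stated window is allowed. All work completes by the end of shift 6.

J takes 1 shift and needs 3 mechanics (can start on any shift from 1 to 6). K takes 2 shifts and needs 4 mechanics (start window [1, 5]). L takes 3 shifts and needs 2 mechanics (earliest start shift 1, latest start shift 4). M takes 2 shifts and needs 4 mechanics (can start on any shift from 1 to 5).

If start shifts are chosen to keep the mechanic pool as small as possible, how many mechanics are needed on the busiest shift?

Early-start (J@1, K@1, L@1, M@1) gives peak 13: s1:13  s2:10  s3:2  s4:0  s5:0  s6:0.
Shift K→2, M→4.
Schedule J@1, K@2, L@1, M@4: s1:5  s2:6  s3:6  s4:4  s5:4  s6:0 — peak 6.

6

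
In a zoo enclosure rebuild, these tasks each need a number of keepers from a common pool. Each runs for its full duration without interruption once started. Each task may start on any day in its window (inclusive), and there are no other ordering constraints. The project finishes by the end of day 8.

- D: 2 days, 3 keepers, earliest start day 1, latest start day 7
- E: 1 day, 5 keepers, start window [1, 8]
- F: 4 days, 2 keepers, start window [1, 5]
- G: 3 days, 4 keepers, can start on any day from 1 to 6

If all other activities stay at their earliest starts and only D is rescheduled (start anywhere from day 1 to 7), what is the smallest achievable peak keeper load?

D@1: d1:14  d2:9  d3:6  d4:2  d5:0  d6:0  d7:0  d8:0 → peak 14
D@2: d1:11  d2:9  d3:9  d4:2  d5:0  d6:0  d7:0  d8:0 → peak 11
D@3: d1:11  d2:6  d3:9  d4:5  d5:0  d6:0  d7:0  d8:0 → peak 11
D@4: d1:11  d2:6  d3:6  d4:5  d5:3  d6:0  d7:0  d8:0 → peak 11
D@5: d1:11  d2:6  d3:6  d4:2  d5:3  d6:3  d7:0  d8:0 → peak 11
D@6: d1:11  d2:6  d3:6  d4:2  d5:0  d6:3  d7:3  d8:0 → peak 11
D@7: d1:11  d2:6  d3:6  d4:2  d5:0  d6:0  d7:3  d8:3 → peak 11
Best is D@2, peak 11.

11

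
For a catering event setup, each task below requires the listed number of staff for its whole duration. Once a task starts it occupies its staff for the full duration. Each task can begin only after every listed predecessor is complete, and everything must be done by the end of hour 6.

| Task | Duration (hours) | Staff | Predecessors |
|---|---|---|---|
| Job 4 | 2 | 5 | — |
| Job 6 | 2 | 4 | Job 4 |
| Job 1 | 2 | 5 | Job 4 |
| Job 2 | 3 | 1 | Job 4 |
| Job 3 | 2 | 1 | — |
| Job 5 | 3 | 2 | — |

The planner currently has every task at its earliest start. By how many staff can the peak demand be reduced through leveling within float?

5

Early-start peak: h1:8  h2:8  h3:12  h4:10  h5:1  h6:0 ⇒ 12.
Leveled (Job 4@1, Job 6@3, Job 1@5, Job 2@3, Job 3@4, Job 5@1): h1:7  h2:7  h3:7  h4:6  h5:7  h6:5 ⇒ 7.
Reduction 12 − 7 = 5.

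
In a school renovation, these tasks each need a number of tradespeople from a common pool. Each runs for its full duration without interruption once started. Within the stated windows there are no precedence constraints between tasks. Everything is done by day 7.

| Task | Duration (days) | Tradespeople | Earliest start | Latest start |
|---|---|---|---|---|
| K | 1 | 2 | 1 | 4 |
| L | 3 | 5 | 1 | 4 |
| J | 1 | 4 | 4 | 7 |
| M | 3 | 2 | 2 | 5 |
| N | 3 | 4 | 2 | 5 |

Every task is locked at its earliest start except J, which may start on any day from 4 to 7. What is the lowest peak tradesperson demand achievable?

11

J@4: d1:7  d2:11  d3:11  d4:10  d5:0  d6:0  d7:0 → peak 11
J@5: d1:7  d2:11  d3:11  d4:6  d5:4  d6:0  d7:0 → peak 11
J@6: d1:7  d2:11  d3:11  d4:6  d5:0  d6:4  d7:0 → peak 11
J@7: d1:7  d2:11  d3:11  d4:6  d5:0  d6:0  d7:4 → peak 11
Best is J@4, peak 11.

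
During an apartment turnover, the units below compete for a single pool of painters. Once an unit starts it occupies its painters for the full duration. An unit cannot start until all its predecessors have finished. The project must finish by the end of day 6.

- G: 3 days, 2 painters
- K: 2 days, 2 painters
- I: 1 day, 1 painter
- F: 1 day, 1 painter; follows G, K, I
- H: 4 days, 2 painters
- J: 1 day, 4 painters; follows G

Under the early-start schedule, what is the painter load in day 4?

7

At early start, day 4 has: F, H, J.
Demand: 1 + 2 + 4 = 7.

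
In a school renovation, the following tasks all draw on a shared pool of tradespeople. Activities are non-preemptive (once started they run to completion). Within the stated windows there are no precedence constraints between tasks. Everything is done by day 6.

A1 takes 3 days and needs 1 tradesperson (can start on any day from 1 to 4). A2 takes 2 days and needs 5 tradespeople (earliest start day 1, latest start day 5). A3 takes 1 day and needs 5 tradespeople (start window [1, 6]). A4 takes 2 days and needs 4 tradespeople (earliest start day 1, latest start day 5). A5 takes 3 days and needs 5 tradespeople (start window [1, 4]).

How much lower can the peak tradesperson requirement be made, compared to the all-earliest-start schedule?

11

Early-start peak: d1:20  d2:15  d3:6  d4:0  d5:0  d6:0 ⇒ 20.
Leveled (A1@1, A2@1, A3@3, A4@4, A5@4): d1:6  d2:6  d3:6  d4:9  d5:9  d6:5 ⇒ 9.
Reduction 20 − 9 = 11.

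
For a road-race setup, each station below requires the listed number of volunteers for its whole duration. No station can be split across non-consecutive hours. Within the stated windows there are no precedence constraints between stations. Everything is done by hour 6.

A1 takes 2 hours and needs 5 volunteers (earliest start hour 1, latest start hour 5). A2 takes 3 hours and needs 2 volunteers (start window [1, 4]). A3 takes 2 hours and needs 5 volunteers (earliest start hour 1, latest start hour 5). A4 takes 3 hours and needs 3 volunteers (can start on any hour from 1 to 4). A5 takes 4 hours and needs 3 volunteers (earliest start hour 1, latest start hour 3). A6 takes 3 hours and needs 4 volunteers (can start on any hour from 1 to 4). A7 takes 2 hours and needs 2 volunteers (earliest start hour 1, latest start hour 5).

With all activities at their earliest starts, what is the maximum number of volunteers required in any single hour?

24

Early-start schedule: A1@1, A2@1, A3@1, A4@1, A5@1, A6@1, A7@1.
Load per hour: hour 1: 24, hour 2: 24, hour 3: 12, hour 4: 3, hour 5: 0, hour 6: 0.
Peak is 24.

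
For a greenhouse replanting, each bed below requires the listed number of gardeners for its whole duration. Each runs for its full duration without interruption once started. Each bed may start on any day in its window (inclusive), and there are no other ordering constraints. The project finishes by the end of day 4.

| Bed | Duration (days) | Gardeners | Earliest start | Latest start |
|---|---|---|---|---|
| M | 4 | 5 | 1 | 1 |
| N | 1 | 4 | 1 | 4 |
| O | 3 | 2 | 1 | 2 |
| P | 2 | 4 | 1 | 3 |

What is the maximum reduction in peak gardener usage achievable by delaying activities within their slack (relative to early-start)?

Early-start peak: d1:15  d2:11  d3:7  d4:5 ⇒ 15.
Leveled (M@1, N@1, O@1, P@2): d1:11  d2:11  d3:11  d4:5 ⇒ 11.
Reduction 15 − 11 = 4.

4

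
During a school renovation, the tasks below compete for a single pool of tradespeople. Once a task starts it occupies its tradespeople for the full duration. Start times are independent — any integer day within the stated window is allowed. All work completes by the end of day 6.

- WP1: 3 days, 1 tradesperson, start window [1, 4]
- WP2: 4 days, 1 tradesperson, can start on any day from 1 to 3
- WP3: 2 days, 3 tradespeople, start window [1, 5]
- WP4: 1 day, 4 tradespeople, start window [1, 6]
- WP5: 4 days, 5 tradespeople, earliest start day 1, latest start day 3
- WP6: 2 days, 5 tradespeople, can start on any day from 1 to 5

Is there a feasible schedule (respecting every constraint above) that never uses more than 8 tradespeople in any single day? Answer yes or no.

no

The minimum achievable peak is 9; 8 < 9, so no feasible schedule stays within the cap.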